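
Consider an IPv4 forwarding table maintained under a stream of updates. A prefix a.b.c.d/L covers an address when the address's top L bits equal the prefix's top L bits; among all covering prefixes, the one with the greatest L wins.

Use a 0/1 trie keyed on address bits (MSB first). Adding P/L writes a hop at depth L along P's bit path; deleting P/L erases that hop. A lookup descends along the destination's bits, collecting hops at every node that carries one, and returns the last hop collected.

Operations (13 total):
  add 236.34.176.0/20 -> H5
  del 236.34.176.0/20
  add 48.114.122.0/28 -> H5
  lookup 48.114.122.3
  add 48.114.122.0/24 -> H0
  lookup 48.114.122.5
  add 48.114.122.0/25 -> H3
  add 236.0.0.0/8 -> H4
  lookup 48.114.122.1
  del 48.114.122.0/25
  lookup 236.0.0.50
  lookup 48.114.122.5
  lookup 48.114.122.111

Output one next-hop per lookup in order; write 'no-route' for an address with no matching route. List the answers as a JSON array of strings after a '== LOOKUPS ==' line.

Apply in order:
  + 236.34.176.0/20 (H5) depth=20
  del 236.34.176.0/20 (clear depth 20)
  + 48.114.122.0/28 (H5) depth=28
  ? 48.114.122.3  path d0:-→d1:-→d2:-→d3:-→d4:-→d5:-→d6:-→d7:-→d8:-→d9:-→d10:-→d11:-→d12:-→d13:-→d14:-→d15:-→d16:-→d17:-→d18:-→d19:-→d20:-→d21:-→d22:-→d23:-→d24:-→d25:-→d26:-→d27:-→d28:H5  best=H5
  + 48.114.122.0/24 (H0) depth=24
  ? 48.114.122.5  path d0:-→d1:-→d2:-→d3:-→d4:-→d5:-→d6:-→d7:-→d8:-→d9:-→d10:-→d11:-→d12:-→d13:-→d14:-→d15:-→d16:-→d17:-→d18:-→d19:-→d20:-→d21:-→d22:-→d23:-→d24:H0→d25:-→d26:-→d27:-→d28:H5  best=H5
  + 48.114.122.0/25 (H3) depth=25
  + 236.0.0.0/8 (H4) depth=8
  ? 48.114.122.1  path d0:-→d1:-→d2:-→d3:-→d4:-→d5:-→d6:-→d7:-→d8:-→d9:-→d10:-→d11:-→d12:-→d13:-→d14:-→d15:-→d16:-→d17:-→d18:-→d19:-→d20:-→d21:-→d22:-→d23:-→d24:H0→d25:H3→d26:-→d27:-→d28:H5  best=H5
  del 48.114.122.0/25 (clear depth 25)
  ? 236.0.0.50  path d0:-→d1:-→d2:-→d3:-→d4:-→d5:-→d6:-→d7:-→d8:H4→d9:-→d10:-  best=H4
  ? 48.114.122.5  path d0:-→d1:-→d2:-→d3:-→d4:-→d5:-→d6:-→d7:-→d8:-→d9:-→d10:-→d11:-→d12:-→d13:-→d14:-→d15:-→d16:-→d17:-→d18:-→d19:-→d20:-→d21:-→d22:-→d23:-→d24:H0→d25:-→d26:-→d27:-→d28:H5  best=H5
  ? 48.114.122.111  path d0:-→d1:-→d2:-→d3:-→d4:-→d5:-→d6:-→d7:-→d8:-→d9:-→d10:-→d11:-→d12:-→d13:-→d14:-→d15:-→d16:-→d17:-→d18:-→d19:-→d20:-→d21:-→d22:-→d23:-→d24:H0→d25:-  best=H0

== LOOKUPS ==
["H5","H5","H5","H4","H5","H0"]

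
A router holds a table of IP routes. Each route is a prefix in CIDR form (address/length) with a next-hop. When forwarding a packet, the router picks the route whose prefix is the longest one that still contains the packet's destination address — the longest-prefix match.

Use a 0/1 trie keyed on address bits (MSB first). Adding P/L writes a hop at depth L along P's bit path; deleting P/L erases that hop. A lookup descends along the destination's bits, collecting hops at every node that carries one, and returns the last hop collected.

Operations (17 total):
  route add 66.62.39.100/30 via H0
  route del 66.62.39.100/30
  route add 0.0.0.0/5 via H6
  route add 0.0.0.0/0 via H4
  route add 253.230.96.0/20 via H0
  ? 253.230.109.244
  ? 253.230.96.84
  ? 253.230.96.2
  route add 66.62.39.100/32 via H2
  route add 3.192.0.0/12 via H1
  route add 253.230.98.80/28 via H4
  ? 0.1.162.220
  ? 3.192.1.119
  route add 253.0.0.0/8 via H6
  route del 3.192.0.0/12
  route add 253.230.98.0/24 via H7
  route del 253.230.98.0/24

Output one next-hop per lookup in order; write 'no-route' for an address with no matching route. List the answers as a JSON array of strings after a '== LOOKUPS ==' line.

Trace:
  + 66.62.39.100/30 (H0) depth=30
  del 66.62.39.100/30 (clear depth 30)
  + 0.0.0.0/5 (H6) depth=5
  + 0.0.0.0/0 (H4) depth=0
  + 253.230.96.0/20 (H0) depth=20
  lookup 253.230.109.244: bits 11111101111001100110 walk d0:H4→d1:-→d2:-→d3:-→d4:-→d5:-→d6:-→d7:-→d8:-→d9:-→d10:-→d11:-→d12:-→d13:-→d14:-→d15:-→d16:-→d17:-→d18:-→d19:-→d20:H0 -> H0
  lookup 253.230.96.84: bits 11111101111001100110 walk d0:H4→d1:-→d2:-→d3:-→d4:-→d5:-→d6:-→d7:-→d8:-→d9:-→d10:-→d11:-→d12:-→d13:-→d14:-→d15:-→d16:-→d17:-→d18:-→d19:-→d20:H0 -> H0
  lookup 253.230.96.2: bits 11111101111001100110 walk d0:H4→d1:-→d2:-→d3:-→d4:-→d5:-→d6:-→d7:-→d8:-→d9:-→d10:-→d11:-→d12:-→d13:-→d14:-→d15:-→d16:-→d17:-→d18:-→d19:-→d20:H0 -> H0
  + 66.62.39.100/32 (H2) depth=32
  + 3.192.0.0/12 (H1) depth=12
  + 253.230.98.80/28 (H4) depth=28
  lookup 0.1.162.220: bits 000000 walk d0:H4→d1:-→d2:-→d3:-→d4:-→d5:H6→d6:- -> H6
  lookup 3.192.1.119: bits 000000111100 walk d0:H4→d1:-→d2:-→d3:-→d4:-→d5:H6→d6:-→d7:-→d8:-→d9:-→d10:-→d11:-→d12:H1 -> H1
  + 253.0.0.0/8 (H6) depth=8
  del 3.192.0.0/12 (clear depth 12)
  + 253.230.98.0/24 (H7) depth=24
  del 253.230.98.0/24 (clear depth 24)

== LOOKUPS ==
["H0","H0","H0","H6","H1"]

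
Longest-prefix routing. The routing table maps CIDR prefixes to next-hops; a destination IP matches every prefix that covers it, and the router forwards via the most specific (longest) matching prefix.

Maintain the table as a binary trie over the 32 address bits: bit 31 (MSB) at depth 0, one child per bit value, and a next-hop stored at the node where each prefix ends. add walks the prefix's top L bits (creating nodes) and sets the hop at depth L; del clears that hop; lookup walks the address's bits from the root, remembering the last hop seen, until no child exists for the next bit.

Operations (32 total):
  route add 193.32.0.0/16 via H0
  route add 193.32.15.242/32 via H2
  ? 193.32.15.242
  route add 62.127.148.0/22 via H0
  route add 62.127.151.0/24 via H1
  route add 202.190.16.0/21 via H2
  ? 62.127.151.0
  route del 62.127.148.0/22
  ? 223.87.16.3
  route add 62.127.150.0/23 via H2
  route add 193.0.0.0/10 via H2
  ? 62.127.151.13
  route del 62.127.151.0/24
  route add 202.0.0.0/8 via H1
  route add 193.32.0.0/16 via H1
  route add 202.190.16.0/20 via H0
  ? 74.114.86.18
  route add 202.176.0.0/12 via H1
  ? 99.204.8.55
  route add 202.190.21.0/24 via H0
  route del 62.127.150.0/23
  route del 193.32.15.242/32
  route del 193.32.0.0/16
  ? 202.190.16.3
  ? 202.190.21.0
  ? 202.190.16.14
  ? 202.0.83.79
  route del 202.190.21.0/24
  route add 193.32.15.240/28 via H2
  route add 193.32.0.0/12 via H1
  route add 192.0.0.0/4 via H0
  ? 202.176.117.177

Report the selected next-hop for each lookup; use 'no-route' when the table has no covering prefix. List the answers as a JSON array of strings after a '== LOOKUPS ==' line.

Apply in order:
  add 193.32.0.0/16 -> H0 at depth 16
  add 193.32.15.242/32 -> H2 at depth 32
  lookup 193.32.15.242: bits 11000001001000000000111111110010 walk d0:-→d1:-→d2:-→d3:-→d4:-→d5:-→d6:-→d7:-→d8:-→d9:-→d10:-→d11:-→d12:-→d13:-→d14:-→d15:-→d16:H0→d17:-→d18:-→d19:-→d20:-→d21:-→d22:-→d23:-→d24:-→d25:-→d26:-→d27:-→d28:-→d29:-→d30:-→d31:-→d32:H2 -> H2
  add 62.127.148.0/22 -> H0 at depth 22
  add 62.127.151.0/24 -> H1 at depth 24
  add 202.190.16.0/21 -> H2 at depth 21
  lookup 62.127.151.0: bits 001111100111111110010111 walk d0:-→d1:-→d2:-→d3:-→d4:-→d5:-→d6:-→d7:-→d8:-→d9:-→d10:-→d11:-→d12:-→d13:-→d14:-→d15:-→d16:-→d17:-→d18:-→d19:-→d20:-→d21:-→d22:H0→d23:-→d24:H1 -> H1
  del 62.127.148.0/22 (clear depth 22)
  lookup 223.87.16.3: bits 110 walk d0:-→d1:-→d2:-→d3:- -> no-route
  add 62.127.150.0/23 -> H2 at depth 23
  add 193.0.0.0/10 -> H2 at depth 10
  lookup 62.127.151.13: bits 001111100111111110010111 walk d0:-→d1:-→d2:-→d3:-→d4:-→d5:-→d6:-→d7:-→d8:-→d9:-→d10:-→d11:-→d12:-→d13:-→d14:-→d15:-→d16:-→d17:-→d18:-→d19:-→d20:-→d21:-→d22:-→d23:H2→d24:H1 -> H1
  del 62.127.151.0/24 (clear depth 24)
  add 202.0.0.0/8 -> H1 at depth 8
  add 193.32.0.0/16 -> H1 at depth 16
  add 202.190.16.0/20 -> H0 at depth 20
  lookup 74.114.86.18: bits 0 walk d0:-→d1:- -> no-route
  add 202.176.0.0/12 -> H1 at depth 12
  lookup 99.204.8.55: bits 0 walk d0:-→d1:- -> no-route
  add 202.190.21.0/24 -> H0 at depth 24
  del 62.127.150.0/23 (clear depth 23)
  del 193.32.15.242/32 (clear depth 32)
  del 193.32.0.0/16 (clear depth 16)
  lookup 202.190.16.3: bits 110010101011111000010 walk d0:-→d1:-→d2:-→d3:-→d4:-→d5:-→d6:-→d7:-→d8:H1→d9:-→d10:-→d11:-→d12:H1→d13:-→d14:-→d15:-→d16:-→d17:-→d18:-→d19:-→d20:H0→d21:H2 -> H2
  lookup 202.190.21.0: bits 110010101011111000010101 walk d0:-→d1:-→d2:-→d3:-→d4:-→d5:-→d6:-→d7:-→d8:H1→d9:-→d10:-→d11:-→d12:H1→d13:-→d14:-→d15:-→d16:-→d17:-→d18:-→d19:-→d20:H0→d21:H2→d22:-→d23:-→d24:H0 -> H0
  lookup 202.190.16.14: bits 110010101011111000010 walk d0:-→d1:-→d2:-→d3:-→d4:-→d5:-→d6:-→d7:-→d8:H1→d9:-→d10:-→d11:-→d12:H1→d13:-→d14:-→d15:-→d16:-→d17:-→d18:-→d19:-→d20:H0→d21:H2 -> H2
  lookup 202.0.83.79: bits 11001010 walk d0:-→d1:-→d2:-→d3:-→d4:-→d5:-→d6:-→d7:-→d8:H1 -> H1
  del 202.190.21.0/24 (clear depth 24)
  add 193.32.15.240/28 -> H2 at depth 28
  add 193.32.0.0/12 -> H1 at depth 12
  add 192.0.0.0/4 -> H0 at depth 4
  lookup 202.176.117.177: bits 110010101011 walk d0:-→d1:-→d2:-→d3:-→d4:H0→d5:-→d6:-→d7:-→d8:H1→d9:-→d10:-→d11:-→d12:H1 -> H1

== LOOKUPS ==
["H2","H1","no-route","H1","no-route","no-route","H2","H0","H2","H1","H1"]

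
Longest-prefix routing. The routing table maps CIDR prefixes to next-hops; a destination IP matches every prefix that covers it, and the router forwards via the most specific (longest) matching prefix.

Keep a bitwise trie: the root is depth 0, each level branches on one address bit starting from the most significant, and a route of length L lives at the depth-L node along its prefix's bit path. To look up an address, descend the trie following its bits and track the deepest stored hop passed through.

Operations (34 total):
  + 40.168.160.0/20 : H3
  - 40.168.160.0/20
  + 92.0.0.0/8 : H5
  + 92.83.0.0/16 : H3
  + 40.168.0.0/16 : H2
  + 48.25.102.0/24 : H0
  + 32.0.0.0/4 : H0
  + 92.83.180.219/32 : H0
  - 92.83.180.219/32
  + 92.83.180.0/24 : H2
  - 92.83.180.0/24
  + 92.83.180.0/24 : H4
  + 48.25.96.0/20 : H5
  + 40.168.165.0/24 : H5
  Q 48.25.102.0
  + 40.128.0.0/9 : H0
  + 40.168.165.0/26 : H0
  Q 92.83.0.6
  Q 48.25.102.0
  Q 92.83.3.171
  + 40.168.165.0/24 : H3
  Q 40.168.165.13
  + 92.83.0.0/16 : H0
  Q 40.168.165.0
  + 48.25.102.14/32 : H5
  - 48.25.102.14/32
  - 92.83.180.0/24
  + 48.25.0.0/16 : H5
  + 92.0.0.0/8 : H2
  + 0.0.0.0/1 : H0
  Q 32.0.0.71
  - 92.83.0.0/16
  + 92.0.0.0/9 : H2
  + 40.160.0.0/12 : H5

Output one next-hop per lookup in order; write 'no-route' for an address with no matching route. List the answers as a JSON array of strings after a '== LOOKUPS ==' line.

Trace:
  add 40.168.160.0/20 -> H3 at depth 20
  - 40.168.160.0/20 clear@20
  add 92.0.0.0/8 -> H5 at depth 8
  add 92.83.0.0/16 -> H3 at depth 16
  add 40.168.0.0/16 -> H2 at depth 16
  add 48.25.102.0/24 -> H0 at depth 24
  add 32.0.0.0/4 -> H0 at depth 4
  add 92.83.180.219/32 -> H0 at depth 32
  - 92.83.180.219/32 clear@32
  add 92.83.180.0/24 -> H2 at depth 24
  - 92.83.180.0/24 clear@24
  add 92.83.180.0/24 -> H4 at depth 24
  add 48.25.96.0/20 -> H5 at depth 20
  add 40.168.165.0/24 -> H5 at depth 24
  lookup 48.25.102.0: bits 001100000001100101100110 walk d0:-→d1:-→d2:-→d3:-→d4:-→d5:-→d6:-→d7:-→d8:-→d9:-→d10:-→d11:-→d12:-→d13:-→d14:-→d15:-→d16:-→d17:-→d18:-→d19:-→d20:H5→d21:-→d22:-→d23:-→d24:H0 -> H0
  add 40.128.0.0/9 -> H0 at depth 9
  add 40.168.165.0/26 -> H0 at depth 26
  lookup 92.83.0.6: bits 0101110001010011 walk d0:-→d1:-→d2:-→d3:-→d4:-→d5:-→d6:-→d7:-→d8:H5→d9:-→d10:-→d11:-→d12:-→d13:-→d14:-→d15:-→d16:H3 -> H3
  lookup 48.25.102.0: bits 001100000001100101100110 walk d0:-→d1:-→d2:-→d3:-→d4:-→d5:-→d6:-→d7:-→d8:-→d9:-→d10:-→d11:-→d12:-→d13:-→d14:-→d15:-→d16:-→d17:-→d18:-→d19:-→d20:H5→d21:-→d22:-→d23:-→d24:H0 -> H0
  lookup 92.83.3.171: bits 0101110001010011 walk d0:-→d1:-→d2:-→d3:-→d4:-→d5:-→d6:-→d7:-→d8:H5→d9:-→d10:-→d11:-→d12:-→d13:-→d14:-→d15:-→d16:H3 -> H3
  add 40.168.165.0/24 -> H3 at depth 24
  lookup 40.168.165.13: bits 00101000101010001010010100 walk d0:-→d1:-→d2:-→d3:-→d4:H0→d5:-→d6:-→d7:-→d8:-→d9:H0→d10:-→d11:-→d12:-→d13:-→d14:-→d15:-→d16:H2→d17:-→d18:-→d19:-→d20:-→d21:-→d22:-→d23:-→d24:H3→d25:-→d26:H0 -> H0
  add 92.83.0.0/16 -> H0 at depth 16
  lookup 40.168.165.0: bits 00101000101010001010010100 walk d0:-→d1:-→d2:-→d3:-→d4:H0→d5:-→d6:-→d7:-→d8:-→d9:H0→d10:-→d11:-→d12:-→d13:-→d14:-→d15:-→d16:H2→d17:-→d18:-→d19:-→d20:-→d21:-→d22:-→d23:-→d24:H3→d25:-→d26:H0 -> H0
  add 48.25.102.14/32 -> H5 at depth 32
  - 48.25.102.14/32 clear@32
  - 92.83.180.0/24 clear@24
  add 48.25.0.0/16 -> H5 at depth 16
  add 92.0.0.0/8 -> H2 at depth 8
  add 0.0.0.0/1 -> H0 at depth 1
  lookup 32.0.0.71: bits 0010 walk d0:-→d1:H0→d2:-→d3:-→d4:H0 -> H0
  - 92.83.0.0/16 clear@16
  add 92.0.0.0/9 -> H2 at depth 9
  add 40.160.0.0/12 -> H5 at depth 12

== LOOKUPS ==
["H0","H3","H0","H3","H0","H0","H0"]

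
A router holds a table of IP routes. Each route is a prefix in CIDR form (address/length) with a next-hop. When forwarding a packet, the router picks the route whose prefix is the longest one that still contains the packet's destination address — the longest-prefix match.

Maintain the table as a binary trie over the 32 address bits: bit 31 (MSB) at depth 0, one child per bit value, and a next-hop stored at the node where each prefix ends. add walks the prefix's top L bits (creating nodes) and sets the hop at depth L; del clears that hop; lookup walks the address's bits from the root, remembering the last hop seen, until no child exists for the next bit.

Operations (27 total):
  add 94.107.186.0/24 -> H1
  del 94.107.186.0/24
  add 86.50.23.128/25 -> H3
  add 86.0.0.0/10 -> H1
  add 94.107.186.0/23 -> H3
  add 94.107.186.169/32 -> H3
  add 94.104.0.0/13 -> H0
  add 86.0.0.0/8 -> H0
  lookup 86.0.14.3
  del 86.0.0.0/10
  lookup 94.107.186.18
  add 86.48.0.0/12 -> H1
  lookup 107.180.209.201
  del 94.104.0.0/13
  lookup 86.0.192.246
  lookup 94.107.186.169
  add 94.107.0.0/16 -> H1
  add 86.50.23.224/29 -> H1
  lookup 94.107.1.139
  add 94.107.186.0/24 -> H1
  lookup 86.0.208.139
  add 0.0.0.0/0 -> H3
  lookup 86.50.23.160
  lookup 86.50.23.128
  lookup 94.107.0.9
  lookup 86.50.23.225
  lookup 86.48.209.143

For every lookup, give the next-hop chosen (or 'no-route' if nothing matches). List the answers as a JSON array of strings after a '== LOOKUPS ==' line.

Apply in order:
  add 94.107.186.0/24 -> H1 at depth 24
  - 94.107.186.0/24 clear@24
  add 86.50.23.128/25 -> H3 at depth 25
  add 86.0.0.0/10 -> H1 at depth 10
  add 94.107.186.0/23 -> H3 at depth 23
  add 94.107.186.169/32 -> H3 at depth 32
  add 94.104.0.0/13 -> H0 at depth 13
  add 86.0.0.0/8 -> H0 at depth 8
  ? 86.0.14.3  path d0:-→d1:-→d2:-→d3:-→d4:-→d5:-→d6:-→d7:-→d8:H0→d9:-→d10:H1  best=H1
  - 86.0.0.0/10 clear@10
  ? 94.107.186.18  path d0:-→d1:-→d2:-→d3:-→d4:-→d5:-→d6:-→d7:-→d8:-→d9:-→d10:-→d11:-→d12:-→d13:H0→d14:-→d15:-→d16:-→d17:-→d18:-→d19:-→d20:-→d21:-→d22:-→d23:H3→d24:-  best=H3
  add 86.48.0.0/12 -> H1 at depth 12
  ? 107.180.209.201  path d0:-→d1:-→d2:-  best=no-route
  - 94.104.0.0/13 clear@13
  ? 86.0.192.246  path d0:-→d1:-→d2:-→d3:-→d4:-→d5:-→d6:-→d7:-→d8:H0→d9:-→d10:-  best=H0
  ? 94.107.186.169  path d0:-→d1:-→d2:-→d3:-→d4:-→d5:-→d6:-→d7:-→d8:-→d9:-→d10:-→d11:-→d12:-→d13:-→d14:-→d15:-→d16:-→d17:-→d18:-→d19:-→d20:-→d21:-→d22:-→d23:H3→d24:-→d25:-→d26:-→d27:-→d28:-→d29:-→d30:-→d31:-→d32:H3  best=H3
  add 94.107.0.0/16 -> H1 at depth 16
  add 86.50.23.224/29 -> H1 at depth 29
  ? 94.107.1.139  path d0:-→d1:-→d2:-→d3:-→d4:-→d5:-→d6:-→d7:-→d8:-→d9:-→d10:-→d11:-→d12:-→d13:-→d14:-→d15:-→d16:H1  best=H1
  add 94.107.186.0/24 -> H1 at depth 24
  ? 86.0.208.139  path d0:-→d1:-→d2:-→d3:-→d4:-→d5:-→d6:-→d7:-→d8:H0→d9:-→d10:-  best=H0
  add 0.0.0.0/0 -> H3 at depth 0
  ? 86.50.23.160  path d0:H3→d1:-→d2:-→d3:-→d4:-→d5:-→d6:-→d7:-→d8:H0→d9:-→d10:-→d11:-→d12:H1→d13:-→d14:-→d15:-→d16:-→d17:-→d18:-→d19:-→d20:-→d21:-→d22:-→d23:-→d24:-→d25:H3  best=H3
  ? 86.50.23.128  path d0:H3→d1:-→d2:-→d3:-→d4:-→d5:-→d6:-→d7:-→d8:H0→d9:-→d10:-→d11:-→d12:H1→d13:-→d14:-→d15:-→d16:-→d17:-→d18:-→d19:-→d20:-→d21:-→d22:-→d23:-→d24:-→d25:H3  best=H3
  ? 94.107.0.9  path d0:H3→d1:-→d2:-→d3:-→d4:-→d5:-→d6:-→d7:-→d8:-→d9:-→d10:-→d11:-→d12:-→d13:-→d14:-→d15:-→d16:H1  best=H1
  ? 86.50.23.225  path d0:H3→d1:-→d2:-→d3:-→d4:-→d5:-→d6:-→d7:-→d8:H0→d9:-→d10:-→d11:-→d12:H1→d13:-→d14:-→d15:-→d16:-→d17:-→d18:-→d19:-→d20:-→d21:-→d22:-→d23:-→d24:-→d25:H3→d26:-→d27:-→d28:-→d29:H1  best=H1
  ? 86.48.209.143  path d0:H3→d1:-→d2:-→d3:-→d4:-→d5:-→d6:-→d7:-→d8:H0→d9:-→d10:-→d11:-→d12:H1→d13:-→d14:-  best=H1

== LOOKUPS ==
["H1","H3","no-route","H0","H3","H1","H0","H3","H3","H1","H1","H1"]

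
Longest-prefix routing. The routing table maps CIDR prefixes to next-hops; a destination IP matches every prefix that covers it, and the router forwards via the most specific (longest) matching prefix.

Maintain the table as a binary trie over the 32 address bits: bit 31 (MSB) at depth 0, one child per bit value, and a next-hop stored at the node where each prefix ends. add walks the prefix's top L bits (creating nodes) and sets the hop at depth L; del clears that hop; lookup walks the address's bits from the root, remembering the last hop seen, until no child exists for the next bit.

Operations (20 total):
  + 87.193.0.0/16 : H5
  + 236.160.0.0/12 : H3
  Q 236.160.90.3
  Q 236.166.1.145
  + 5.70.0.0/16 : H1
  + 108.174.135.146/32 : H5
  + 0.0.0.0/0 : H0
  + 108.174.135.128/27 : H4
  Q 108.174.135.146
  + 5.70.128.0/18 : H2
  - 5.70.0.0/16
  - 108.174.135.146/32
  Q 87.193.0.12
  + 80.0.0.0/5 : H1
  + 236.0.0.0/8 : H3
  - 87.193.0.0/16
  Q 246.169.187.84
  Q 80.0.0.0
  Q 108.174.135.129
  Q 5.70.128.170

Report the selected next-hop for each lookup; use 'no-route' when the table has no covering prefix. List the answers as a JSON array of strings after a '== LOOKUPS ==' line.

Process each operation:
  add 87.193.0.0/16 -> H5 at depth 16
  add 236.160.0.0/12 -> H3 at depth 12
  Q 236.160.90.3: descend 111011001010 ; hops seen [H3] ; pick H3
  Q 236.166.1.145: descend 111011001010 ; hops seen [H3] ; pick H3
  add 5.70.0.0/16 -> H1 at depth 16
  add 108.174.135.146/32 -> H5 at depth 32
  add 0.0.0.0/0 -> H0 at depth 0
  add 108.174.135.128/27 -> H4 at depth 27
  Q 108.174.135.146: descend 01101100101011101000011110010010 ; hops seen [H0,H4,H5] ; pick H5
  add 5.70.128.0/18 -> H2 at depth 18
  - 5.70.0.0/16 clear@16
  - 108.174.135.146/32 clear@32
  Q 87.193.0.12: descend 0101011111000001 ; hops seen [H0,H5] ; pick H5
  add 80.0.0.0/5 -> H1 at depth 5
  add 236.0.0.0/8 -> H3 at depth 8
  - 87.193.0.0/16 clear@16
  Q 246.169.187.84: descend 111 ; hops seen [H0] ; pick H0
  Q 80.0.0.0: descend 01010 ; hops seen [H0,H1] ; pick H1
  Q 108.174.135.129: descend 011011001010111010000111100 ; hops seen [H0,H4] ; pick H4
  Q 5.70.128.170: descend 000001010100011010 ; hops seen [H0,H2] ; pick H2

== LOOKUPS ==
["H3","H3","H5","H5","H0","H1","H4","H2"]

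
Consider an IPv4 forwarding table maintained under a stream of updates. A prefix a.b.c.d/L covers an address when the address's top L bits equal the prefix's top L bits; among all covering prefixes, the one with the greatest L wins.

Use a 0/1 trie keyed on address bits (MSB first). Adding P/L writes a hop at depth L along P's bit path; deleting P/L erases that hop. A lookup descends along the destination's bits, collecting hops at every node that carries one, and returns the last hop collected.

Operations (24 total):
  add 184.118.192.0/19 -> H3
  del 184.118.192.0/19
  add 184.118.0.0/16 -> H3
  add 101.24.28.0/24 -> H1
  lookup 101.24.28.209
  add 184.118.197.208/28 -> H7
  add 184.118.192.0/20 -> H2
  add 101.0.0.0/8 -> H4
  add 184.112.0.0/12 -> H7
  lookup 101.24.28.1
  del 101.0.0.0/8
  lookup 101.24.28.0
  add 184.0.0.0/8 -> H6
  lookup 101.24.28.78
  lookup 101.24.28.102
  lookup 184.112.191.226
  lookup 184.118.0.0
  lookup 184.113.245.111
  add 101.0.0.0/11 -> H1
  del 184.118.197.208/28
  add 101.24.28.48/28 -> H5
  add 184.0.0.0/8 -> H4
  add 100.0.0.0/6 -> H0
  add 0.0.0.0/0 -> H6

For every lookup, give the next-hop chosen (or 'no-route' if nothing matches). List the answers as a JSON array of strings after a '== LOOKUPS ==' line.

Trace:
  add 184.118.192.0/19 -> H3 at depth 19
  del 184.118.192.0/19 (clear depth 19)
  add 184.118.0.0/16 -> H3 at depth 16
  add 101.24.28.0/24 -> H1 at depth 24
  Q 101.24.28.209: descend 011001010001100000011100 ; hops seen [H1] ; pick H1
  add 184.118.197.208/28 -> H7 at depth 28
  add 184.118.192.0/20 -> H2 at depth 20
  add 101.0.0.0/8 -> H4 at depth 8
  add 184.112.0.0/12 -> H7 at depth 12
  Q 101.24.28.1: descend 011001010001100000011100 ; hops seen [H4,H1] ; pick H1
  del 101.0.0.0/8 (clear depth 8)
  Q 101.24.28.0: descend 011001010001100000011100 ; hops seen [H1] ; pick H1
  add 184.0.0.0/8 -> H6 at depth 8
  Q 101.24.28.78: descend 011001010001100000011100 ; hops seen [H1] ; pick H1
  Q 101.24.28.102: descend 011001010001100000011100 ; hops seen [H1] ; pick H1
  Q 184.112.191.226: descend 1011100001110 ; hops seen [H6,H7] ; pick H7
  Q 184.118.0.0: descend 1011100001110110 ; hops seen [H6,H7,H3] ; pick H3
  Q 184.113.245.111: descend 1011100001110 ; hops seen [H6,H7] ; pick H7
  add 101.0.0.0/11 -> H1 at depth 11
  del 184.118.197.208/28 (clear depth 28)
  add 101.24.28.48/28 -> H5 at depth 28
  add 184.0.0.0/8 -> H4 at depth 8
  add 100.0.0.0/6 -> H0 at depth 6
  add 0.0.0.0/0 -> H6 at depth 0

== LOOKUPS ==
["H1","H1","H1","H1","H1","H7","H3","H7"]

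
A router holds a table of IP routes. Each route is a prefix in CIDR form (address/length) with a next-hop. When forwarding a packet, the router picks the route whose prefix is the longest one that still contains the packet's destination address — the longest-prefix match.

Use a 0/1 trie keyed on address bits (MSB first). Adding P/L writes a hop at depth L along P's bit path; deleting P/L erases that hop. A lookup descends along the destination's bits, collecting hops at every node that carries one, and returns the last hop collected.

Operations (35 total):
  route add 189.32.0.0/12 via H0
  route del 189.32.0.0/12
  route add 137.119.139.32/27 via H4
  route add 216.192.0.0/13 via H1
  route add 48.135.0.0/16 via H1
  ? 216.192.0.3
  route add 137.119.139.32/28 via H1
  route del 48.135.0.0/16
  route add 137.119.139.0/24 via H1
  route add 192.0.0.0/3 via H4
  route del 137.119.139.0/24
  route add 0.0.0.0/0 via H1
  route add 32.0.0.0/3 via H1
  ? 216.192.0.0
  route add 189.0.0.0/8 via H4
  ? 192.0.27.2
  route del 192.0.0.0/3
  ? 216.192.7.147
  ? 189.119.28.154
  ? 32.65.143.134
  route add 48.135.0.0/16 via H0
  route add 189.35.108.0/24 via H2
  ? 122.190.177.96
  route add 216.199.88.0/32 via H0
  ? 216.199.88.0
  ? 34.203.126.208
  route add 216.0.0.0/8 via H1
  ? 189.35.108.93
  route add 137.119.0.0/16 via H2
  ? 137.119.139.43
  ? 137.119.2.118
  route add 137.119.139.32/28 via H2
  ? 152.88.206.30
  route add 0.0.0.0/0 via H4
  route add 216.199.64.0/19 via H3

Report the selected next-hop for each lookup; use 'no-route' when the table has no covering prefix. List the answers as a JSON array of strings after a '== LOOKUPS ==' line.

Trace:
  + 189.32.0.0/12 (H0) depth=12
  - 189.32.0.0/12 clear@12
  + 137.119.139.32/27 (H4) depth=27
  + 216.192.0.0/13 (H1) depth=13
  + 48.135.0.0/16 (H1) depth=16
  ? 216.192.0.3  path d0:-→d1:-→d2:-→d3:-→d4:-→d5:-→d6:-→d7:-→d8:-→d9:-→d10:-→d11:-→d12:-→d13:H1  best=H1
  + 137.119.139.32/28 (H1) depth=28
  - 48.135.0.0/16 clear@16
  + 137.119.139.0/24 (H1) depth=24
  + 192.0.0.0/3 (H4) depth=3
  - 137.119.139.0/24 clear@24
  + 0.0.0.0/0 (H1) depth=0
  + 32.0.0.0/3 (H1) depth=3
  ? 216.192.0.0  path d0:H1→d1:-→d2:-→d3:H4→d4:-→d5:-→d6:-→d7:-→d8:-→d9:-→d10:-→d11:-→d12:-→d13:H1  best=H1
  + 189.0.0.0/8 (H4) depth=8
  ? 192.0.27.2  path d0:H1→d1:-→d2:-→d3:H4  best=H4
  - 192.0.0.0/3 clear@3
  ? 216.192.7.147  path d0:H1→d1:-→d2:-→d3:-→d4:-→d5:-→d6:-→d7:-→d8:-→d9:-→d10:-→d11:-→d12:-→d13:H1  best=H1
  ? 189.119.28.154  path d0:H1→d1:-→d2:-→d3:-→d4:-→d5:-→d6:-→d7:-→d8:H4→d9:-  best=H4
  ? 32.65.143.134  path d0:H1→d1:-→d2:-→d3:H1  best=H1
  + 48.135.0.0/16 (H0) depth=16
  + 189.35.108.0/24 (H2) depth=24
  ? 122.190.177.96  path d0:H1→d1:-  best=H1
  + 216.199.88.0/32 (H0) depth=32
  ? 216.199.88.0  path d0:H1→d1:-→d2:-→d3:-→d4:-→d5:-→d6:-→d7:-→d8:-→d9:-→d10:-→d11:-→d12:-→d13:H1→d14:-→d15:-→d16:-→d17:-→d18:-→d19:-→d20:-→d21:-→d22:-→d23:-→d24:-→d25:-→d26:-→d27:-→d28:-→d29:-→d30:-→d31:-→d32:H0  best=H0
  ? 34.203.126.208  path d0:H1→d1:-→d2:-→d3:H1  best=H1
  + 216.0.0.0/8 (H1) depth=8
  ? 189.35.108.93  path d0:H1→d1:-→d2:-→d3:-→d4:-→d5:-→d6:-→d7:-→d8:H4→d9:-→d10:-→d11:-→d12:-→d13:-→d14:-→d15:-→d16:-→d17:-→d18:-→d19:-→d20:-→d21:-→d22:-→d23:-→d24:H2  best=H2
  + 137.119.0.0/16 (H2) depth=16
  ? 137.119.139.43  path d0:H1→d1:-→d2:-→d3:-→d4:-→d5:-→d6:-→d7:-→d8:-→d9:-→d10:-→d11:-→d12:-→d13:-→d14:-→d15:-→d16:H2→d17:-→d18:-→d19:-→d20:-→d21:-→d22:-→d23:-→d24:-→d25:-→d26:-→d27:H4→d28:H1  best=H1
  ? 137.119.2.118  path d0:H1→d1:-→d2:-→d3:-→d4:-→d5:-→d6:-→d7:-→d8:-→d9:-→d10:-→d11:-→d12:-→d13:-→d14:-→d15:-→d16:H2  best=H2
  + 137.119.139.32/28 (H2) depth=28
  ? 152.88.206.30  path d0:H1→d1:-→d2:-→d3:-  best=H1
  + 0.0.0.0/0 (H4) depth=0
  + 216.199.64.0/19 (H3) depth=19

== LOOKUPS ==
["H1","H1","H4","H1","H4","H1","H1","H0","H1","H2","H1","H2","H1"]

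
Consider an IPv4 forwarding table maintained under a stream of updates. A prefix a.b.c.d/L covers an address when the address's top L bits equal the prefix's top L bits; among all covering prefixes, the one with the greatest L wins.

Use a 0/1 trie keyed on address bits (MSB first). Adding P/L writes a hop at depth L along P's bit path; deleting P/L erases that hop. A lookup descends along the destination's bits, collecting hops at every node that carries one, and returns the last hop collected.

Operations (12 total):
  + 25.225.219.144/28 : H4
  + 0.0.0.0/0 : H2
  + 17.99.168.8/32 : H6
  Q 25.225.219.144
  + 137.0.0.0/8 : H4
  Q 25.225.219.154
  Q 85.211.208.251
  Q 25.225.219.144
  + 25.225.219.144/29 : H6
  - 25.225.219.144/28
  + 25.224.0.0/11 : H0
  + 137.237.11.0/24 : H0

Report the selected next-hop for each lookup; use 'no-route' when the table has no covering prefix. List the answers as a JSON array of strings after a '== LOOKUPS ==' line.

Apply in order:
  + 25.225.219.144/28 (H4) depth=28
  + 0.0.0.0/0 (H2) depth=0
  + 17.99.168.8/32 (H6) depth=32
  Q 25.225.219.144: descend 0001100111100001110110111001 ; hops seen [H2,H4] ; pick H4
  + 137.0.0.0/8 (H4) depth=8
  Q 25.225.219.154: descend 0001100111100001110110111001 ; hops seen [H2,H4] ; pick H4
  Q 85.211.208.251: descend 0 ; hops seen [H2] ; pick H2
  Q 25.225.219.144: descend 0001100111100001110110111001 ; hops seen [H2,H4] ; pick H4
  + 25.225.219.144/29 (H6) depth=29
  - 25.225.219.144/28 clear@28
  + 25.224.0.0/11 (H0) depth=11
  + 137.237.11.0/24 (H0) depth=24

== LOOKUPS ==
["H4","H4","H2","H4"]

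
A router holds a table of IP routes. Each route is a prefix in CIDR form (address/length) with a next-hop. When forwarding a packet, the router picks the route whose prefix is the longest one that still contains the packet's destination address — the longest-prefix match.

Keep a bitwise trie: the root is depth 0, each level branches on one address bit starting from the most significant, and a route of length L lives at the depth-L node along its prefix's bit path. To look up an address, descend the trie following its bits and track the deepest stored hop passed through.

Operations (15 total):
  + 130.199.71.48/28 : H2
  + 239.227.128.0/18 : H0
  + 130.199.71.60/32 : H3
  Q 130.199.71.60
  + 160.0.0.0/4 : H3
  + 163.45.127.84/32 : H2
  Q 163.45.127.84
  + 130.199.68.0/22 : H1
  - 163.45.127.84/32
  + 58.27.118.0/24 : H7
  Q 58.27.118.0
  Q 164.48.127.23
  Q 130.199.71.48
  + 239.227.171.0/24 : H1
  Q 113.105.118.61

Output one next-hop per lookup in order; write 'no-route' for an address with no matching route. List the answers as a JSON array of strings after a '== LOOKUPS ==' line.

Trace:
  + 130.199.71.48/28 (H2) depth=28
  + 239.227.128.0/18 (H0) depth=18
  + 130.199.71.60/32 (H3) depth=32
  ? 130.199.71.60  path d0:-→d1:-→d2:-→d3:-→d4:-→d5:-→d6:-→d7:-→d8:-→d9:-→d10:-→d11:-→d12:-→d13:-→d14:-→d15:-→d16:-→d17:-→d18:-→d19:-→d20:-→d21:-→d22:-→d23:-→d24:-→d25:-→d26:-→d27:-→d28:H2→d29:-→d30:-→d31:-→d32:H3  best=H3
  + 160.0.0.0/4 (H3) depth=4
  + 163.45.127.84/32 (H2) depth=32
  ? 163.45.127.84  path d0:-→d1:-→d2:-→d3:-→d4:H3→d5:-→d6:-→d7:-→d8:-→d9:-→d10:-→d11:-→d12:-→d13:-→d14:-→d15:-→d16:-→d17:-→d18:-→d19:-→d20:-→d21:-→d22:-→d23:-→d24:-→d25:-→d26:-→d27:-→d28:-→d29:-→d30:-→d31:-→d32:H2  best=H2
  + 130.199.68.0/22 (H1) depth=22
  del 163.45.127.84/32 (clear depth 32)
  + 58.27.118.0/24 (H7) depth=24
  ? 58.27.118.0  path d0:-→d1:-→d2:-→d3:-→d4:-→d5:-→d6:-→d7:-→d8:-→d9:-→d10:-→d11:-→d12:-→d13:-→d14:-→d15:-→d16:-→d17:-→d18:-→d19:-→d20:-→d21:-→d22:-→d23:-→d24:H7  best=H7
  ? 164.48.127.23  path d0:-→d1:-→d2:-→d3:-→d4:H3→d5:-  best=H3
  ? 130.199.71.48  path d0:-→d1:-→d2:-→d3:-→d4:-→d5:-→d6:-→d7:-→d8:-→d9:-→d10:-→d11:-→d12:-→d13:-→d14:-→d15:-→d16:-→d17:-→d18:-→d19:-→d20:-→d21:-→d22:H1→d23:-→d24:-→d25:-→d26:-→d27:-→d28:H2  best=H2
  + 239.227.171.0/24 (H1) depth=24
  ? 113.105.118.61  path d0:-→d1:-  best=no-route

== LOOKUPS ==
["H3","H2","H7","H3","H2","no-route"]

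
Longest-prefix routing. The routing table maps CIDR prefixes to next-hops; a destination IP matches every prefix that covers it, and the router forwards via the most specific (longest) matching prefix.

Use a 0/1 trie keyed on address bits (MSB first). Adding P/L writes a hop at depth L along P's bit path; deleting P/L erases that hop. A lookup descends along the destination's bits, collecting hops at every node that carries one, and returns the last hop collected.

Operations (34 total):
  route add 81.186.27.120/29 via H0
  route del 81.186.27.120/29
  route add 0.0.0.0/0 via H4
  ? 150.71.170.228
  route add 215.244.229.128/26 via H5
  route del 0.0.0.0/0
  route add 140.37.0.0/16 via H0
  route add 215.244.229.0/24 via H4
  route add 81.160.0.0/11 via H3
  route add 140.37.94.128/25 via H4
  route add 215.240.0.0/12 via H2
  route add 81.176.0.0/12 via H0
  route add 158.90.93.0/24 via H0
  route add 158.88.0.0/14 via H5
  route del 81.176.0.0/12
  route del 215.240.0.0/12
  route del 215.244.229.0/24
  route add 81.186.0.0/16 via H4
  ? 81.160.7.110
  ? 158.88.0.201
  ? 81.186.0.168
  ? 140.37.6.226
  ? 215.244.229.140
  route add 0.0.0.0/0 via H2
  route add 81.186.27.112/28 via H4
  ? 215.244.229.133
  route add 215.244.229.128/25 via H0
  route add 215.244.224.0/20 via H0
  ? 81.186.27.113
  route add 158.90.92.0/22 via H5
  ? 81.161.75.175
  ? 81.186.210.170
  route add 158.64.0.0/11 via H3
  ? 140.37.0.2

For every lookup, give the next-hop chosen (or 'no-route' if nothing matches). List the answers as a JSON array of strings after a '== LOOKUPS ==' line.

Trace:
  + 81.186.27.120/29 (H0) depth=29
  del 81.186.27.120/29 (clear depth 29)
  + 0.0.0.0/0 (H4) depth=0
  Q 150.71.170.228: descend ε ; hops seen [H4] ; pick H4
  + 215.244.229.128/26 (H5) depth=26
  del 0.0.0.0/0 (clear depth 0)
  + 140.37.0.0/16 (H0) depth=16
  + 215.244.229.0/24 (H4) depth=24
  + 81.160.0.0/11 (H3) depth=11
  + 140.37.94.128/25 (H4) depth=25
  + 215.240.0.0/12 (H2) depth=12
  + 81.176.0.0/12 (H0) depth=12
  + 158.90.93.0/24 (H0) depth=24
  + 158.88.0.0/14 (H5) depth=14
  del 81.176.0.0/12 (clear depth 12)
  del 215.240.0.0/12 (clear depth 12)
  del 215.244.229.0/24 (clear depth 24)
  + 81.186.0.0/16 (H4) depth=16
  Q 81.160.7.110: descend 01010001101 ; hops seen [H3] ; pick H3
  Q 158.88.0.201: descend 10011110010110 ; hops seen [H5] ; pick H5
  Q 81.186.0.168: descend 0101000110111010000 ; hops seen [H3,H4] ; pick H4
  Q 140.37.6.226: descend 10001100001001010 ; hops seen [H0] ; pick H0
  Q 215.244.229.140: descend 11010111111101001110010110 ; hops seen [H5] ; pick H5
  + 0.0.0.0/0 (H2) depth=0
  + 81.186.27.112/28 (H4) depth=28
  Q 215.244.229.133: descend 11010111111101001110010110 ; hops seen [H2,H5] ; pick H5
  + 215.244.229.128/25 (H0) depth=25
  + 215.244.224.0/20 (H0) depth=20
  Q 81.186.27.113: descend 0101000110111010000110110111 ; hops seen [H2,H3,H4,H4] ; pick H4
  + 158.90.92.0/22 (H5) depth=22
  Q 81.161.75.175: descend 01010001101 ; hops seen [H2,H3] ; pick H3
  Q 81.186.210.170: descend 0101000110111010 ; hops seen [H2,H3,H4] ; pick H4
  + 158.64.0.0/11 (H3) depth=11
  Q 140.37.0.2: descend 10001100001001010 ; hops seen [H2,H0] ; pick H0

== LOOKUPS ==
["H4","H3","H5","H4","H0","H5","H5","H4","H3","H4","H0"]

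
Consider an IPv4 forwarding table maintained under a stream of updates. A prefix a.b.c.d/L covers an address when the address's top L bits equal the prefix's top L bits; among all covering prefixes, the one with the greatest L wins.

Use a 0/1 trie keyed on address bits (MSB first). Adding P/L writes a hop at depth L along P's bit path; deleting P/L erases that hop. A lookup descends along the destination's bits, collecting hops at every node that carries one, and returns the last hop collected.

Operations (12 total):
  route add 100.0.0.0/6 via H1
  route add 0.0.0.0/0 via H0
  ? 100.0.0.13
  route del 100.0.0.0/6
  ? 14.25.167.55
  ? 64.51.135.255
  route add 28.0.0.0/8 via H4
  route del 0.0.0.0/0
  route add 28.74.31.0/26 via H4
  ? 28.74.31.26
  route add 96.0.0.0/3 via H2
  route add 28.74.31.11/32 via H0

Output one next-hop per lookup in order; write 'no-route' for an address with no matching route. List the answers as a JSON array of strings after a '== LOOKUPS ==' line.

Trace:
  add 100.0.0.0/6 -> H1 at depth 6
  add 0.0.0.0/0 -> H0 at depth 0
  ? 100.0.0.13  path d0:H0→d1:-→d2:-→d3:-→d4:-→d5:-→d6:H1  best=H1
  - 100.0.0.0/6 clear@6
  ? 14.25.167.55  path d0:H0→d1:-  best=H0
  ? 64.51.135.255  path d0:H0→d1:-→d2:-  best=H0
  add 28.0.0.0/8 -> H4 at depth 8
  - 0.0.0.0/0 clear@0
  add 28.74.31.0/26 -> H4 at depth 26
  ? 28.74.31.26  path d0:-→d1:-→d2:-→d3:-→d4:-→d5:-→d6:-→d7:-→d8:H4→d9:-→d10:-→d11:-→d12:-→d13:-→d14:-→d15:-→d16:-→d17:-→d18:-→d19:-→d20:-→d21:-→d22:-→d23:-→d24:-→d25:-→d26:H4  best=H4
  add 96.0.0.0/3 -> H2 at depth 3
  add 28.74.31.11/32 -> H0 at depth 32

== LOOKUPS ==
["H1","H0","H0","H4"]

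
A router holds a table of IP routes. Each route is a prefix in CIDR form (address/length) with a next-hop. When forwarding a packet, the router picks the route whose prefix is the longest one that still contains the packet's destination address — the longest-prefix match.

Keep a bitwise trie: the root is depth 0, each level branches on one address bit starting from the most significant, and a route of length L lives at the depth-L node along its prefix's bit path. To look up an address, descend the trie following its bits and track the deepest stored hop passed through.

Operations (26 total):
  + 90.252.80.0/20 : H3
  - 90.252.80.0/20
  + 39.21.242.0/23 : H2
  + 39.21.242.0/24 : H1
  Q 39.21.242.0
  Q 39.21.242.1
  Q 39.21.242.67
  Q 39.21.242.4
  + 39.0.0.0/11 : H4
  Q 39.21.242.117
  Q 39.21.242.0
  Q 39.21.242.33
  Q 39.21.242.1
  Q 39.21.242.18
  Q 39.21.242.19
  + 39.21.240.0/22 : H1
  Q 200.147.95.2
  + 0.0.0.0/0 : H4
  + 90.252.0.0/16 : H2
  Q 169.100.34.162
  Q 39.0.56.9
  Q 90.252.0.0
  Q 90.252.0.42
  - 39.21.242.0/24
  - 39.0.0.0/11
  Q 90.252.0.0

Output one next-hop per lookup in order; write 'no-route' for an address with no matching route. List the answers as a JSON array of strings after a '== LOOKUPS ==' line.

Trace:
  add 90.252.80.0/20 -> H3 at depth 20
  - 90.252.80.0/20 clear@20
  add 39.21.242.0/23 -> H2 at depth 23
  add 39.21.242.0/24 -> H1 at depth 24
  Q 39.21.242.0: descend 001001110001010111110010 ; hops seen [H2,H1] ; pick H1
  Q 39.21.242.1: descend 001001110001010111110010 ; hops seen [H2,H1] ; pick H1
  Q 39.21.242.67: descend 001001110001010111110010 ; hops seen [H2,H1] ; pick H1
  Q 39.21.242.4: descend 001001110001010111110010 ; hops seen [H2,H1] ; pick H1
  add 39.0.0.0/11 -> H4 at depth 11
  Q 39.21.242.117: descend 001001110001010111110010 ; hops seen [H4,H2,H1] ; pick H1
  Q 39.21.242.0: descend 001001110001010111110010 ; hops seen [H4,H2,H1] ; pick H1
  Q 39.21.242.33: descend 001001110001010111110010 ; hops seen [H4,H2,H1] ; pick H1
  Q 39.21.242.1: descend 001001110001010111110010 ; hops seen [H4,H2,H1] ; pick H1
  Q 39.21.242.18: descend 001001110001010111110010 ; hops seen [H4,H2,H1] ; pick H1
  Q 39.21.242.19: descend 001001110001010111110010 ; hops seen [H4,H2,H1] ; pick H1
  add 39.21.240.0/22 -> H1 at depth 22
  Q 200.147.95.2: descend ε ; hops seen [∅] ; pick no-route
  add 0.0.0.0/0 -> H4 at depth 0
  add 90.252.0.0/16 -> H2 at depth 16
  Q 169.100.34.162: descend ε ; hops seen [H4] ; pick H4
  Q 39.0.56.9: descend 00100111000 ; hops seen [H4,H4] ; pick H4
  Q 90.252.0.0: descend 01011010111111000 ; hops seen [H4,H2] ; pick H2
  Q 90.252.0.42: descend 01011010111111000 ; hops seen [H4,H2] ; pick H2
  - 39.21.242.0/24 clear@24
  - 39.0.0.0/11 clear@11
  Q 90.252.0.0: descend 01011010111111000 ; hops seen [H4,H2] ; pick H2

== LOOKUPS ==
["H1","H1","H1","H1","H1","H1","H1","H1","H1","H1","no-route","H4","H4","H2","H2","H2"]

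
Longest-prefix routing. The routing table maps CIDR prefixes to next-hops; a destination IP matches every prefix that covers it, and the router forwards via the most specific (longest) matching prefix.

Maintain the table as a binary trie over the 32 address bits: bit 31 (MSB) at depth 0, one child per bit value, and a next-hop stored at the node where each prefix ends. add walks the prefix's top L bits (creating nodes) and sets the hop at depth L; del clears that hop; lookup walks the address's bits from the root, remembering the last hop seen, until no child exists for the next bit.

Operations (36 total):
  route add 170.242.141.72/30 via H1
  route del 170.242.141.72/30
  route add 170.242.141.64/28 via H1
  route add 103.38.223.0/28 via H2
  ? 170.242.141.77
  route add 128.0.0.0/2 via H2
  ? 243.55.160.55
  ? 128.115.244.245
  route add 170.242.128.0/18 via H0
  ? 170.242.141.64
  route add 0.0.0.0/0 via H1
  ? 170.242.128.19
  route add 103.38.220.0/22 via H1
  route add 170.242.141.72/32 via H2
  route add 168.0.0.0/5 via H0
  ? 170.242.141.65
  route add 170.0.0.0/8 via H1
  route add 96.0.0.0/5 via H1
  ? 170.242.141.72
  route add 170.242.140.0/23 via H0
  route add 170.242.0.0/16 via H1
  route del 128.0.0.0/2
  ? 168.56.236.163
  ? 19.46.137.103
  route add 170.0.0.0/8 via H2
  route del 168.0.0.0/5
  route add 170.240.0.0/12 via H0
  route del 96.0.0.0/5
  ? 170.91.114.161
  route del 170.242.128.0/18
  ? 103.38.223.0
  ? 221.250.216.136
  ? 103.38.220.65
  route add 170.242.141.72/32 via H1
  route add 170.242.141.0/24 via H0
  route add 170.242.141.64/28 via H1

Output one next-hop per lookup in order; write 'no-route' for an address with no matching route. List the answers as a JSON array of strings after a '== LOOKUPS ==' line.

Apply in order:
  add 170.242.141.72/30 -> H1 at depth 30
  - 170.242.141.72/30 clear@30
  add 170.242.141.64/28 -> H1 at depth 28
  add 103.38.223.0/28 -> H2 at depth 28
  ? 170.242.141.77  path d0:-→d1:-→d2:-→d3:-→d4:-→d5:-→d6:-→d7:-→d8:-→d9:-→d10:-→d11:-→d12:-→d13:-→d14:-→d15:-→d16:-→d17:-→d18:-→d19:-→d20:-→d21:-→d22:-→d23:-→d24:-→d25:-→d26:-→d27:-→d28:H1→d29:-  best=H1
  add 128.0.0.0/2 -> H2 at depth 2
  ? 243.55.160.55  path d0:-→d1:-  best=no-route
  ? 128.115.244.245  path d0:-→d1:-→d2:H2  best=H2
  add 170.242.128.0/18 -> H0 at depth 18
  ? 170.242.141.64  path d0:-→d1:-→d2:H2→d3:-→d4:-→d5:-→d6:-→d7:-→d8:-→d9:-→d10:-→d11:-→d12:-→d13:-→d14:-→d15:-→d16:-→d17:-→d18:H0→d19:-→d20:-→d21:-→d22:-→d23:-→d24:-→d25:-→d26:-→d27:-→d28:H1  best=H1
  add 0.0.0.0/0 -> H1 at depth 0
  ? 170.242.128.19  path d0:H1→d1:-→d2:H2→d3:-→d4:-→d5:-→d6:-→d7:-→d8:-→d9:-→d10:-→d11:-→d12:-→d13:-→d14:-→d15:-→d16:-→d17:-→d18:H0→d19:-→d20:-  best=H0
  add 103.38.220.0/22 -> H1 at depth 22
  add 170.242.141.72/32 -> H2 at depth 32
  add 168.0.0.0/5 -> H0 at depth 5
  ? 170.242.141.65  path d0:H1→d1:-→d2:H2→d3:-→d4:-→d5:H0→d6:-→d7:-→d8:-→d9:-→d10:-→d11:-→d12:-→d13:-→d14:-→d15:-→d16:-→d17:-→d18:H0→d19:-→d20:-→d21:-→d22:-→d23:-→d24:-→d25:-→d26:-→d27:-→d28:H1  best=H1
  add 170.0.0.0/8 -> H1 at depth 8
  add 96.0.0.0/5 -> H1 at depth 5
  ? 170.242.141.72  path d0:H1→d1:-→d2:H2→d3:-→d4:-→d5:H0→d6:-→d7:-→d8:H1→d9:-→d10:-→d11:-→d12:-→d13:-→d14:-→d15:-→d16:-→d17:-→d18:H0→d19:-→d20:-→d21:-→d22:-→d23:-→d24:-→d25:-→d26:-→d27:-→d28:H1→d29:-→d30:-→d31:-→d32:H2  best=H2
  add 170.242.140.0/23 -> H0 at depth 23
  add 170.242.0.0/16 -> H1 at depth 16
  - 128.0.0.0/2 clear@2
  ? 168.56.236.163  path d0:H1→d1:-→d2:-→d3:-→d4:-→d5:H0→d6:-  best=H0
  ? 19.46.137.103  path d0:H1→d1:-  best=H1
  add 170.0.0.0/8 -> H2 at depth 8
  - 168.0.0.0/5 clear@5
  add 170.240.0.0/12 -> H0 at depth 12
  - 96.0.0.0/5 clear@5
  ? 170.91.114.161  path d0:H1→d1:-→d2:-→d3:-→d4:-→d5:-→d6:-→d7:-→d8:H2  best=H2
  - 170.242.128.0/18 clear@18
  ? 103.38.223.0  path d0:H1→d1:-→d2:-→d3:-→d4:-→d5:-→d6:-→d7:-→d8:-→d9:-→d10:-→d11:-→d12:-→d13:-→d14:-→d15:-→d16:-→d17:-→d18:-→d19:-→d20:-→d21:-→d22:H1→d23:-→d24:-→d25:-→d26:-→d27:-→d28:H2  best=H2
  ? 221.250.216.136  path d0:H1→d1:-  best=H1
  ? 103.38.220.65  path d0:H1→d1:-→d2:-→d3:-→d4:-→d5:-→d6:-→d7:-→d8:-→d9:-→d10:-→d11:-→d12:-→d13:-→d14:-→d15:-→d16:-→d17:-→d18:-→d19:-→d20:-→d21:-→d22:H1  best=H1
  add 170.242.141.72/32 -> H1 at depth 32
  add 170.242.141.0/24 -> H0 at depth 24
  add 170.242.141.64/28 -> H1 at depth 28

== LOOKUPS ==
["H1","no-route","H2","H1","H0","H1","H2","H0","H1","H2","H2","H1","H1"]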